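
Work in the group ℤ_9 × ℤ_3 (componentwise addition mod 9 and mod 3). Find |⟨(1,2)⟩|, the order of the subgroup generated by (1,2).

9

The order of (1,2) in Z_9 × Z_3 is lcm(ord(1) in Z_9, ord(2) in Z_3).
ord(1) = 9 and ord(2) = 3, so |⟨(1,2)⟩| = lcm(9, 3) = 9.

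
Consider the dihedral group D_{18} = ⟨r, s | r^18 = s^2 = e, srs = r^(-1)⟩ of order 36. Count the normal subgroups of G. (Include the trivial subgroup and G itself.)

9

G has 45 subgroups. Checking conjugation-invariance by order — order 1: 1/1 normal; order 2: 1/19 normal; order 3: 1/1 normal; order 4: 0/9 normal; order 6: 1/7 normal; order 9: 1/1 normal; order 12: 0/3 normal; order 18: 3/3 normal; order 36: 1/1 normal.
Total normal subgroups: 9.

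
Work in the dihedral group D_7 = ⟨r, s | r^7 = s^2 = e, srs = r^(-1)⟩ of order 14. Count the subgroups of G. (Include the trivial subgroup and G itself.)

|G| = 14, so by Lagrange every subgroup order divides 14. Divisors: 1, 2, 7, 14.
Subgroups by order — order 1: 1; order 2: 7; order 7: 1; order 14: 1.
Total: 1 + 7 + 1 + 1 = 10.

10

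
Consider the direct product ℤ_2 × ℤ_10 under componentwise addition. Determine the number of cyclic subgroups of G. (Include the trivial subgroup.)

A cyclic subgroup of order d is generated by each of its φ(d) elements of order d, so the cyclic subgroups of order d number (#elements of order d)/φ(d).
Cyclic subgroups by order — order 1: 1; order 2: 3; order 5: 1; order 10: 3.
Total: 8.

8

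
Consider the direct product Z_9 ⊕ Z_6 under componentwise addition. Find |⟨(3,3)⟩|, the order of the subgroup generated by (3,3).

6

The order of (3,3) in Z_9 × Z_6 is lcm(ord(3) in Z_9, ord(3) in Z_6).
ord(3) = 3 and ord(3) = 2, so |⟨(3,3)⟩| = lcm(3, 2) = 6.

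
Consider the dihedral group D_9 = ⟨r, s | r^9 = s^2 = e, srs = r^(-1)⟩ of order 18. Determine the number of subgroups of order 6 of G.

|G| = 18 and 6 | 18, so subgroups of order 6 are possible by Lagrange.
The subgroups of order 6 are: {e, r^3, r^6, r^2s, r^5s, r^8s}; {e, r^3, r^6, s, r^3s, r^6s}; {e, r^3, r^6, rs, r^4s, r^7s}.
So G has 3 subgroups of order 6.

3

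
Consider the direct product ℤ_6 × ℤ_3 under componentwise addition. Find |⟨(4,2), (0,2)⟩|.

9

|⟨(4,2)⟩| = 3 and |⟨(0,2)⟩| = 3, so |H| is a multiple of lcm(3, 3) = 3 and divides |G| = 18.
Closing under the operation: H = {(0,0), (0,1), (0,2), (2,0), (2,1), (2,2), (4,0), (4,1), (4,2)}, so |H| = 9.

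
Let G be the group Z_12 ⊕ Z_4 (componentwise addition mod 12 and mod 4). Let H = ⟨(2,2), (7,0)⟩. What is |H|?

24

|⟨(2,2)⟩| = 6 and |⟨(7,0)⟩| = 12, so |H| is a multiple of lcm(6, 12) = 12 and divides |G| = 48.
Closing under the operation: H = {(0,0), (0,2), (1,0), (1,2), (2,0), (2,2), (3,0), (3,2), (4,0), (4,2), (5,0), (5,2), (6,0), (6,2), (7,0), (7,2), (8,0), (8,2), (9,0), (9,2), (10,0), (10,2), (11,0), (11,2)}, so |H| = 24.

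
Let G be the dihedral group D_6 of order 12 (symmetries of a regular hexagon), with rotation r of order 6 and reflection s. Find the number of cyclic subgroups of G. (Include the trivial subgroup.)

10

Each element a generates a cyclic subgroup ⟨a⟩; distinct elements may generate the same one (a cyclic group of order d has φ(d) generators).
Cyclic subgroups by order — order 1: 1; order 2: 7; order 3: 1; order 6: 1.
Total: 10.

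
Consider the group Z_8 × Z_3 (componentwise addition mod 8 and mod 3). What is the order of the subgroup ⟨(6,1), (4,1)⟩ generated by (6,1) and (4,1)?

12

|⟨(6,1)⟩| = 12 and |⟨(4,1)⟩| = 6, so |H| is a multiple of lcm(12, 6) = 12 and divides |G| = 24.
Closing under the operation: H = {(0,0), (0,1), (0,2), (2,0), (2,1), (2,2), (4,0), (4,1), (4,2), (6,0), (6,1), (6,2)}, so |H| = 12.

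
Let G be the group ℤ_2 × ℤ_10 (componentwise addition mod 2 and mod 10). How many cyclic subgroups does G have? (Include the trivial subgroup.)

Each element a generates a cyclic subgroup ⟨a⟩; distinct elements may generate the same one (a cyclic group of order d has φ(d) generators).
Cyclic subgroups by order — order 1: 1; order 2: 3; order 5: 1; order 10: 3.
Total: 8.

8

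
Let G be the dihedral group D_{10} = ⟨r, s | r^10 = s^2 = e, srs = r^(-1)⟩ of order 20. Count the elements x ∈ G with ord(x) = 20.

0

No element of G has order 20 (even though 20 | 20).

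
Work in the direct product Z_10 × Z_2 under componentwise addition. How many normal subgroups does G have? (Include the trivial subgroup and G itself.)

G is abelian, so every subgroup is normal.
G has 10 subgroups in total, hence 10 normal subgroups.

10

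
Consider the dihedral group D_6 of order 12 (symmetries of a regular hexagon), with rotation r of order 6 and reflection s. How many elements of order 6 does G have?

2

The elements of order 6 are: r, r^5.
That's 2.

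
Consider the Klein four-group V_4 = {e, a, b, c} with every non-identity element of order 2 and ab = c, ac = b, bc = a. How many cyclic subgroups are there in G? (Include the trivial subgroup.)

Each element a generates a cyclic subgroup ⟨a⟩; distinct elements may generate the same one (a cyclic group of order d has φ(d) generators).
Cyclic subgroups by order — order 1: 1; order 2: 3.
Total: 4.

4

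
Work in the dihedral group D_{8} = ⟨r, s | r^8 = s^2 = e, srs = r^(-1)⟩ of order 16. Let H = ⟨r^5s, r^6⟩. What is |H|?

8

|⟨r^5s⟩| = 2 and |⟨r^6⟩| = 4, so |H| is a multiple of lcm(2, 4) = 4 and divides |G| = 16.
Closing under the operation: H = {e, r^2, r^4, r^6, rs, r^3s, r^5s, r^7s}, so |H| = 8.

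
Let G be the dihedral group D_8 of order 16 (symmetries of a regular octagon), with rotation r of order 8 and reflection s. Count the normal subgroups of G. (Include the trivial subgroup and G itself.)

7

G has 19 subgroups. Checking conjugation-invariance by order — order 1: 1/1 normal; order 2: 1/9 normal; order 4: 1/5 normal; order 8: 3/3 normal; order 16: 1/1 normal.
Total normal subgroups: 7.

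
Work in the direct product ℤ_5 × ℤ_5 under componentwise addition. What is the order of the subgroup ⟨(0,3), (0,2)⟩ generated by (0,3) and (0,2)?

5

|⟨(0,3)⟩| = 5 and |⟨(0,2)⟩| = 5, so |H| is a multiple of lcm(5, 5) = 5 and divides |G| = 25.
Closing under the operation: H = {(0,0), (0,1), (0,2), (0,3), (0,4)}, so |H| = 5.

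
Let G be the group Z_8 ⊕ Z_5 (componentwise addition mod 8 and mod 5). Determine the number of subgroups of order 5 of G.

1

|G| = 40 and 5 | 40, so subgroups of order 5 are possible by Lagrange.
The subgroups of order 5 are: {(0,0), (0,1), (0,2), (0,3), (0,4)}.
So G has 1 subgroup of order 5.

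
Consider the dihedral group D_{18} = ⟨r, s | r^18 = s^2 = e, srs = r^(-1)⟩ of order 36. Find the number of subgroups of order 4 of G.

|G| = 36 and 4 | 36, so subgroups of order 4 are possible by Lagrange.
The subgroups of order 4 are: {e, r^9, rs, r^10s}; {e, r^9, r^2s, r^11s}; {e, r^9, r^3s, r^12s}; {e, r^9, r^4s, r^13s}; … (9 in all).
So G has 9 subgroups of order 4.

9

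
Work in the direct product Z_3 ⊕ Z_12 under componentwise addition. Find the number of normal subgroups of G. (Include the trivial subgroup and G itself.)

G is abelian, so every subgroup is normal.
G has 18 subgroups in total, hence 18 normal subgroups.

18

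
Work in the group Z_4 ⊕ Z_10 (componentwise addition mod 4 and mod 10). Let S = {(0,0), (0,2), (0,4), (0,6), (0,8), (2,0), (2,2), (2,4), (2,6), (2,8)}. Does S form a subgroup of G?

Yes

|S| = 10 divides |G| = 40, consistent with Lagrange.
S contains the identity, every element's inverse is in S, and S is closed under +: it is a subgroup.
In fact S = ⟨(2,4)⟩.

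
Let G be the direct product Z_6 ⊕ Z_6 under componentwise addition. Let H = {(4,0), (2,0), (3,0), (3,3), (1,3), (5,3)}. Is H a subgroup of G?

No

The identity (0,0) ∉ H, so H is not a subgroup.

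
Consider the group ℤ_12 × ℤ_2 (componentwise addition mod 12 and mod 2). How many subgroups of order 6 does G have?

3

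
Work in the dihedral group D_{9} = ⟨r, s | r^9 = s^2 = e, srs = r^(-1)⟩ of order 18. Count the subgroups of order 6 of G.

3

|G| = 18 and 6 | 18, so subgroups of order 6 are possible by Lagrange.
The subgroups of order 6 are: {e, r^3, r^6, r^2s, r^5s, r^8s}; {e, r^3, r^6, s, r^3s, r^6s}; {e, r^3, r^6, rs, r^4s, r^7s}.
So G has 3 subgroups of order 6.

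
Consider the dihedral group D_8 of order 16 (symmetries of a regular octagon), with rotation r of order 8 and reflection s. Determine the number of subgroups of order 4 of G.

5

|G| = 16 and 4 | 16, so subgroups of order 4 are possible by Lagrange.
The subgroups of order 4 are: {e, r^2, r^4, r^6}; {e, r^4, r^2s, r^6s}; {e, r^4, r^3s, r^7s}; {e, r^4, s, r^4s}; … (5 in all).
So G has 5 subgroups of order 4.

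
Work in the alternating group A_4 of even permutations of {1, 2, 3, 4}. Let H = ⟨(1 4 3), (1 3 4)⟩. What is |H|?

|⟨(1 4 3)⟩| = 3 and |⟨(1 3 4)⟩| = 3, so |H| is a multiple of lcm(3, 3) = 3 and divides |G| = 12.
Closing under the operation: H = {e, (1 3 4), (1 4 3)}, so |H| = 3.

3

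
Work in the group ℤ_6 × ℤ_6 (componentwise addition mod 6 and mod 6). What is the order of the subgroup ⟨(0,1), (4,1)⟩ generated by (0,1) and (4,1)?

18

|⟨(0,1)⟩| = 6 and |⟨(4,1)⟩| = 6, so |H| is a multiple of lcm(6, 6) = 6 and divides |G| = 36.
Closing under the operation: H = {(0,0), (0,1), (0,2), (0,3), (0,4), (0,5), (2,0), (2,1), (2,2), (2,3), (2,4), (2,5), (4,0), (4,1), (4,2), (4,3), (4,4), (4,5)}, so |H| = 18.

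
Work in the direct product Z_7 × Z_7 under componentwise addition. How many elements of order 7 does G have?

48

An element (a,b) has order lcm(ord(a), ord(b)); count pairs with lcm equal to 7.
Enumerating gives 48 such elements.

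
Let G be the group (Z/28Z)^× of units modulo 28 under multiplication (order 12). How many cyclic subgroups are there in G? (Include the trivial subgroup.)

8

Each element a generates a cyclic subgroup ⟨a⟩; distinct elements may generate the same one (a cyclic group of order d has φ(d) generators).
Cyclic subgroups by order — order 1: 1; order 2: 3; order 3: 1; order 6: 3.
Total: 8.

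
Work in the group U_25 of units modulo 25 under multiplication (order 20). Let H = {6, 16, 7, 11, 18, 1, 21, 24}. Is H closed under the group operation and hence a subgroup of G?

No

|H| = 8 does not divide |G| = 20, so by Lagrange H is not a subgroup.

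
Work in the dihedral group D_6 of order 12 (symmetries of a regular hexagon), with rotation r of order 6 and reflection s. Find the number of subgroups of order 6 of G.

3

|G| = 12 and 6 | 12, so subgroups of order 6 are possible by Lagrange.
The subgroups of order 6 are: {e, r, r^2, r^3, r^4, r^5}; {e, r^2, r^4, s, r^2s, r^4s}; {e, r^2, r^4, rs, r^3s, r^5s}.
So G has 3 subgroups of order 6.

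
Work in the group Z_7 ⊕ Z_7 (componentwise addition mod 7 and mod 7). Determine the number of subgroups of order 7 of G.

|G| = 49 and 7 | 49, so subgroups of order 7 are possible by Lagrange.
The subgroups of order 7 are: {(0,0), (0,1), (0,2), (0,3), (0,4), (0,5), (0,6)}; {(0,0), (1,0), (2,0), (3,0), (4,0), (5,0), (6,0)}; {(0,0), (1,1), (2,2), (3,3), (4,4), (5,5), (6,6)}; {(0,0), (1,2), (2,4), (3,6), (4,1), (5,3), (6,5)}; … (8 in all).
So G has 8 subgroups of order 7.

8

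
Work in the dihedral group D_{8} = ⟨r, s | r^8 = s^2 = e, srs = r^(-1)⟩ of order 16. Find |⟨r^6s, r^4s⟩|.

8

|⟨r^6s⟩| = 2 and |⟨r^4s⟩| = 2, so |H| is a multiple of lcm(2, 2) = 2 and divides |G| = 16.
Closing under the operation: H = {e, r^2, r^4, r^6, s, r^2s, r^4s, r^6s}, so |H| = 8.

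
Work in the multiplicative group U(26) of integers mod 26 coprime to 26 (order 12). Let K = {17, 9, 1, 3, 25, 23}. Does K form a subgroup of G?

|K| = 6 divides |G| = 12, consistent with Lagrange.
K contains the identity, every element's inverse is in K, and K is closed under ·: it is a subgroup.
In fact K = ⟨17⟩.

Yes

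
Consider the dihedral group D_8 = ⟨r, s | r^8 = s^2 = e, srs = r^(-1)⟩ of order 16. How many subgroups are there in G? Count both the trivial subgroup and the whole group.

19

|G| = 16, so by Lagrange every subgroup order divides 16. Divisors: 1, 2, 4, 8, 16.
Subgroups by order — order 1: 1; order 2: 9; order 4: 5; order 8: 3; order 16: 1.
Total: 1 + 9 + 5 + 3 + 1 = 19.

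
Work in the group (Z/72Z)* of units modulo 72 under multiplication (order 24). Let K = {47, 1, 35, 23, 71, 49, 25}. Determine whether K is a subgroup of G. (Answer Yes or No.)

No

|K| = 7 does not divide |G| = 24, so by Lagrange K is not a subgroup.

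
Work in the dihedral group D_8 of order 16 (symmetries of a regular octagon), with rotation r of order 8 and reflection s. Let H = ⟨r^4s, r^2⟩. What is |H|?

|⟨r^4s⟩| = 2 and |⟨r^2⟩| = 4, so |H| is a multiple of lcm(2, 4) = 4 and divides |G| = 16.
Closing under the operation: H = {e, r^2, r^4, r^6, s, r^2s, r^4s, r^6s}, so |H| = 8.

8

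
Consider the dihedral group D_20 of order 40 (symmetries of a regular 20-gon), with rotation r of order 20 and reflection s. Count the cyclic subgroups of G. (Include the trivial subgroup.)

Each element a generates a cyclic subgroup ⟨a⟩; distinct elements may generate the same one (a cyclic group of order d has φ(d) generators).
Cyclic subgroups by order — order 1: 1; order 2: 21; order 4: 1; order 5: 1; order 10: 1; order 20: 1.
Total: 26.

26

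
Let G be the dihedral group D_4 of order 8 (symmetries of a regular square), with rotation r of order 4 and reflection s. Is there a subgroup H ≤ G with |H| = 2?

Yes

2 | 8. A subgroup of order 2 is {e, r^2}.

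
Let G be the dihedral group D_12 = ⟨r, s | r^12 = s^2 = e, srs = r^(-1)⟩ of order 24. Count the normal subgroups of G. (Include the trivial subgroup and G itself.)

G has 34 subgroups. Checking conjugation-invariance by order — order 1: 1/1 normal; order 2: 1/13 normal; order 3: 1/1 normal; order 4: 1/7 normal; order 6: 1/5 normal; order 8: 0/3 normal; order 12: 3/3 normal; order 24: 1/1 normal.
Total normal subgroups: 9.

9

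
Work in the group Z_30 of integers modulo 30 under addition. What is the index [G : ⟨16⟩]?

|⟨16⟩| = 15 and |G| = 30.
By Lagrange, [G : H] = |G|/|H| = 30/15 = 2.

2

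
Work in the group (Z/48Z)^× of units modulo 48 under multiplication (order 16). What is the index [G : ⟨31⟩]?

8

|⟨31⟩| = 2 and |G| = 16.
By Lagrange, [G : H] = |G|/|H| = 16/2 = 8.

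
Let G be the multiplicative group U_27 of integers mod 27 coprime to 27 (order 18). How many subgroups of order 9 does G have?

1

|G| = 18 and 9 | 18, so subgroups of order 9 are possible by Lagrange.
The subgroups of order 9 are: {1, 4, 7, 10, 13, 16, 19, 22, 25}.
So G has 1 subgroup of order 9.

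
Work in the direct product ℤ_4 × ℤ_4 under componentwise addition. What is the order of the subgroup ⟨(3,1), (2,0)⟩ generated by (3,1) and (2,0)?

8

|⟨(3,1)⟩| = 4 and |⟨(2,0)⟩| = 2, so |H| is a multiple of lcm(4, 2) = 4 and divides |G| = 16.
Closing under the operation: H = {(0,0), (0,2), (1,1), (1,3), (2,0), (2,2), (3,1), (3,3)}, so |H| = 8.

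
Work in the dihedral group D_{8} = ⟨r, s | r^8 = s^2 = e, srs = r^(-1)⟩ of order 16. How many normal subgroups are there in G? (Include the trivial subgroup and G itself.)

G has 19 subgroups. Checking conjugation-invariance by order — order 1: 1/1 normal; order 2: 1/9 normal; order 4: 1/5 normal; order 8: 3/3 normal; order 16: 1/1 normal.
Total normal subgroups: 7.

7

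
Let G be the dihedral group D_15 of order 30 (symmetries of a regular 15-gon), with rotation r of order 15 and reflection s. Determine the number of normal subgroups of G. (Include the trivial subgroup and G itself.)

G has 28 subgroups. Checking conjugation-invariance by order — order 1: 1/1 normal; order 2: 0/15 normal; order 3: 1/1 normal; order 5: 1/1 normal; order 6: 0/5 normal; order 10: 0/3 normal; order 15: 1/1 normal; order 30: 1/1 normal.
Total normal subgroups: 5.

5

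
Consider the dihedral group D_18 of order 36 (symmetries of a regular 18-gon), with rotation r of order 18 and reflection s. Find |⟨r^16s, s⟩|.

|⟨r^16s⟩| = 2 and |⟨s⟩| = 2, so |H| is a multiple of lcm(2, 2) = 2 and divides |G| = 36.
Closing under the operation: H = {e, r^2, r^4, r^6, r^8, r^10, r^12, r^14, r^16, s, r^2s, r^4s, r^6s, r^8s, r^10s, r^12s, r^14s, r^16s}, so |H| = 18.

18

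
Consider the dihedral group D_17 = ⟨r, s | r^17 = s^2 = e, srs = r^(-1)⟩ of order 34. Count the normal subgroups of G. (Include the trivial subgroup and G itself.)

3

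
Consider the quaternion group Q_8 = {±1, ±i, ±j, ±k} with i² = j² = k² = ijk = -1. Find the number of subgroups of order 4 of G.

|G| = 8 and 4 | 8, so subgroups of order 4 are possible by Lagrange.
The subgroups of order 4 are: {1, -1, i, -i}; {1, -1, j, -j}; {1, -1, k, -k}.
So G has 3 subgroups of order 4.

3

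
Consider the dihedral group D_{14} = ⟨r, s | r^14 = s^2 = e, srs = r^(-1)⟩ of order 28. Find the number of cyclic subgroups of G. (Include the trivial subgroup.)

18

Group the elements of G by the cyclic subgroup they generate; each cyclic subgroup of order d accounts for φ(d) elements.
Cyclic subgroups by order — order 1: 1; order 2: 15; order 7: 1; order 14: 1.
Total: 18.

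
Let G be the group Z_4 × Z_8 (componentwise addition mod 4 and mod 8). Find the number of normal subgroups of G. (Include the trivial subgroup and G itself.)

22

G is abelian, so every subgroup is normal.
G has 22 subgroups in total, hence 22 normal subgroups.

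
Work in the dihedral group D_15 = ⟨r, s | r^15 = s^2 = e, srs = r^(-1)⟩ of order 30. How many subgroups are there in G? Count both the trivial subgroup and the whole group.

28

|G| = 30, so by Lagrange every subgroup order divides 30. Divisors: 1, 2, 3, 5, 6, 10, 15, 30.
Subgroups by order — order 1: 1; order 2: 15; order 3: 1; order 5: 1; order 6: 5; order 10: 3; order 15: 1; order 30: 1.
Total: 1 + 15 + 1 + 1 + 5 + 3 + 1 + 1 = 28.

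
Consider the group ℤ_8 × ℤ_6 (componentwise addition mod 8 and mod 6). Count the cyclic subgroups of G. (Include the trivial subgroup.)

16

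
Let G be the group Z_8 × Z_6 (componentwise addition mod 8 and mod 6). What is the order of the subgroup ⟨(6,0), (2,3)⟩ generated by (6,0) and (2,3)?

|⟨(6,0)⟩| = 4 and |⟨(2,3)⟩| = 4, so |H| is a multiple of lcm(4, 4) = 4 and divides |G| = 48.
Closing under the operation: H = {(0,0), (0,3), (2,0), (2,3), (4,0), (4,3), (6,0), (6,3)}, so |H| = 8.

8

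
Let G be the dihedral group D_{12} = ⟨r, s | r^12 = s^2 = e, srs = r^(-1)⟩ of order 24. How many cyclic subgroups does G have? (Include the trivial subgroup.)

A cyclic subgroup of order d is generated by each of its φ(d) elements of order d, so the cyclic subgroups of order d number (#elements of order d)/φ(d).
Cyclic subgroups by order — order 1: 1; order 2: 13; order 3: 1; order 4: 1; order 6: 1; order 12: 1.
Total: 18.

18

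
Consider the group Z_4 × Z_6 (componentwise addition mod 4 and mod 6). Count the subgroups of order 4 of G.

|G| = 24 and 4 | 24, so subgroups of order 4 are possible by Lagrange.
The subgroups of order 4 are: {(0,0), (0,3), (2,0), (2,3)}; {(0,0), (1,0), (2,0), (3,0)}; {(0,0), (1,3), (2,0), (3,3)}.
So G has 3 subgroups of order 4.

3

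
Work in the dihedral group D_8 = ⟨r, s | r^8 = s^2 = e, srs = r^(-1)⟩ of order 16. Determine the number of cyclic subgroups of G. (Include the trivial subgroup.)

Each element a generates a cyclic subgroup ⟨a⟩; distinct elements may generate the same one (a cyclic group of order d has φ(d) generators).
Cyclic subgroups by order — order 1: 1; order 2: 9; order 4: 1; order 8: 1.
Total: 12.

12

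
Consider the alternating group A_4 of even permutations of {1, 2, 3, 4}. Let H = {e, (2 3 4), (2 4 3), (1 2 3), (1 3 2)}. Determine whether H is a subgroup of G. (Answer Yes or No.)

|H| = 5 does not divide |G| = 12, so by Lagrange H is not a subgroup.

No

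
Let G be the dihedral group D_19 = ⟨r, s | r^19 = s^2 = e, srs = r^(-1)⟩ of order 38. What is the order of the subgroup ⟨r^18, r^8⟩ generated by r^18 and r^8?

19

|⟨r^18⟩| = 19 and |⟨r^8⟩| = 19, so |H| is a multiple of lcm(19, 19) = 19 and divides |G| = 38.
Closing under the operation: H = {e, r, r^2, r^3, r^4, r^5, r^6, r^7, r^8, r^9, r^10, r^11, r^12, r^13, r^14, r^15, r^16, r^17, r^18}, so |H| = 19.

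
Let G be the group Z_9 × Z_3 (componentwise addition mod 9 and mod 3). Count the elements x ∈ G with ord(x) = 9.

An element (a,b) has order lcm(ord(a), ord(b)); count pairs with lcm equal to 9.
Enumerating gives 18 such elements.

18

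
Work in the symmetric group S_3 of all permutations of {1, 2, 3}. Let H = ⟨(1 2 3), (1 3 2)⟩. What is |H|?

3

|⟨(1 2 3)⟩| = 3 and |⟨(1 3 2)⟩| = 3, so |H| is a multiple of lcm(3, 3) = 3 and divides |G| = 6.
Closing under the operation: H = {e, (1 2 3), (1 3 2)}, so |H| = 3.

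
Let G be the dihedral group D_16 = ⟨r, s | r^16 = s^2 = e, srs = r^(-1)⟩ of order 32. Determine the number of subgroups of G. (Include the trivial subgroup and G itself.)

|G| = 32, so by Lagrange every subgroup order divides 32. Divisors: 1, 2, 4, 8, 16, 32.
Subgroups by order — order 1: 1; order 2: 17; order 4: 9; order 8: 5; order 16: 3; order 32: 1.
Total: 1 + 17 + 9 + 5 + 3 + 1 = 36.

36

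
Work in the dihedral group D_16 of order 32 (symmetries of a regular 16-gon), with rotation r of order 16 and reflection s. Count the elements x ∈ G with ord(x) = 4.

2

The elements of order 4 are: r^4, r^12.
That's 2.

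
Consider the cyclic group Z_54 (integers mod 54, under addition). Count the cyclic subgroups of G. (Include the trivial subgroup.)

8

Each element a generates a cyclic subgroup ⟨a⟩; distinct elements may generate the same one (a cyclic group of order d has φ(d) generators).
Cyclic subgroups by order — order 1: 1; order 2: 1; order 3: 1; order 6: 1; order 9: 1; order 18: 1; order 27: 1; order 54: 1.
Total: 8.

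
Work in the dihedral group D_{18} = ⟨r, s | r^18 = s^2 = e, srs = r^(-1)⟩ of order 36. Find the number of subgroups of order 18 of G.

|G| = 36 and 18 | 36, so subgroups of order 18 are possible by Lagrange.
The subgroups of order 18 are: {e, r, r^2, r^3, r^4, r^5, r^6, r^7, r^8, r^9, r^10, r^11, r^12, r^13, r^14, r^15, r^16, r^17}; {e, r^2, r^4, r^6, r^8, r^10, r^12, r^14, r^16, s, r^2s, r^4s, r^6s, r^8s, r^10s, r^12s, r^14s, r^16s}; {e, r^2, r^4, r^6, r^8, r^10, r^12, r^14, r^16, rs, r^3s, r^5s, r^7s, r^9s, r^11s, r^13s, r^15s, r^17s}.
So G has 3 subgroups of order 18.

3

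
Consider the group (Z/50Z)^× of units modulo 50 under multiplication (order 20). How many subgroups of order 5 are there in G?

|G| = 20 and 5 | 20, so subgroups of order 5 are possible by Lagrange.
The subgroups of order 5 are: {1, 11, 21, 31, 41}.
So G has 1 subgroup of order 5.

1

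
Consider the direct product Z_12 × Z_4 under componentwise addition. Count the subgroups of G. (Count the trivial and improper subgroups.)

30

|G| = 48, so by Lagrange every subgroup order divides 48. Divisors: 1, 2, 3, 4, 6, 8, 12, 16, 24, 48.
Subgroups by order — order 1: 1; order 2: 3; order 3: 1; order 4: 7; order 6: 3; order 8: 3; order 12: 7; order 16: 1; order 24: 3; order 48: 1.
Total: 1 + 3 + 1 + 7 + 3 + 3 + 7 + 1 + 3 + 1 = 30.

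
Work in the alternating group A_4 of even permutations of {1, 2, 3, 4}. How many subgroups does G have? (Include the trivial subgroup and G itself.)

|G| = 12, so by Lagrange every subgroup order divides 12. Divisors: 1, 2, 3, 4, 6, 12.
Subgroups by order — order 1: 1; order 2: 3; order 3: 4; order 4: 1; order 6: 0; order 12: 1.
Total: 1 + 3 + 4 + 1 + 0 + 1 = 10.

10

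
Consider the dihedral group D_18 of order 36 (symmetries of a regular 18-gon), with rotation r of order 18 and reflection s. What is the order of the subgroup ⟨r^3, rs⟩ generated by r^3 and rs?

|⟨r^3⟩| = 6 and |⟨rs⟩| = 2, so |H| is a multiple of lcm(6, 2) = 6 and divides |G| = 36.
Closing under the operation: H = {e, r^3, r^6, r^9, r^12, r^15, rs, r^4s, r^7s, r^10s, r^13s, r^16s}, so |H| = 12.

12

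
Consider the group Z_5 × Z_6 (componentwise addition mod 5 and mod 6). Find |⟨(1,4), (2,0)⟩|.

15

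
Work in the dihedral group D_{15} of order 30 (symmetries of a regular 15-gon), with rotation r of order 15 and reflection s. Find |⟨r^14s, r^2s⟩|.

10

|⟨r^14s⟩| = 2 and |⟨r^2s⟩| = 2, so |H| is a multiple of lcm(2, 2) = 2 and divides |G| = 30.
Closing under the operation: H = {e, r^3, r^6, r^9, r^12, r^2s, r^5s, r^8s, r^11s, r^14s}, so |H| = 10.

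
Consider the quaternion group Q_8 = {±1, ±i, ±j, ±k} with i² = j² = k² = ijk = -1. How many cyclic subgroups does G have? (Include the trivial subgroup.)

5

Group the elements of G by the cyclic subgroup they generate; each cyclic subgroup of order d accounts for φ(d) elements.
Cyclic subgroups by order — order 1: 1; order 2: 1; order 4: 3.
Total: 5.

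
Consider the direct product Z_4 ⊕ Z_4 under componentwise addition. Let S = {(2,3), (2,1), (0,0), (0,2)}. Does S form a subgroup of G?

|S| = 4 divides |G| = 16, consistent with Lagrange.
S contains the identity, every element's inverse is in S, and S is closed under +: it is a subgroup.
In fact S = ⟨(2,3)⟩.

Yes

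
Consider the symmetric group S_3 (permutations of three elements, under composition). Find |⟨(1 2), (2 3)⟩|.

6

|⟨(1 2)⟩| = 2 and |⟨(2 3)⟩| = 2, so |H| is a multiple of lcm(2, 2) = 2 and divides |G| = 6.
Closing {(1 2), (2 3)} under the group operation gives all of G, so |H| = 6.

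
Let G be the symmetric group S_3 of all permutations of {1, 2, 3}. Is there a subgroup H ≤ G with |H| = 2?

2 | 6. A subgroup of order 2 is {e, (1 2)}.

Yes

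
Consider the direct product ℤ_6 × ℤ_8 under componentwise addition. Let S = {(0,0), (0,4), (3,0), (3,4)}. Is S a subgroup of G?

Yes

|S| = 4 divides |G| = 48, consistent with Lagrange.
S contains the identity, every element's inverse is in S, and S is closed under +: it is a subgroup.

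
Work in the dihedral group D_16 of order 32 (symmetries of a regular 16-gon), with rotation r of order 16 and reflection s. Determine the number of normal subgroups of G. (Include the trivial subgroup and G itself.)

G has 36 subgroups. Checking conjugation-invariance by order — order 1: 1/1 normal; order 2: 1/17 normal; order 4: 1/9 normal; order 8: 1/5 normal; order 16: 3/3 normal; order 32: 1/1 normal.
Total normal subgroups: 8.

8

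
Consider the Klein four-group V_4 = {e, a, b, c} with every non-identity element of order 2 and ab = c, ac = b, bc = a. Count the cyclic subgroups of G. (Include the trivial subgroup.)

4

Each element a generates a cyclic subgroup ⟨a⟩; distinct elements may generate the same one (a cyclic group of order d has φ(d) generators).
Cyclic subgroups by order — order 1: 1; order 2: 3.
Total: 4.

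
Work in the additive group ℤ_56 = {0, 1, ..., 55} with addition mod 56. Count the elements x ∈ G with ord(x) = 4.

In a cyclic group of order 56, the number of elements of order d (for d | 56) is φ(d).
φ(4) = 2.

2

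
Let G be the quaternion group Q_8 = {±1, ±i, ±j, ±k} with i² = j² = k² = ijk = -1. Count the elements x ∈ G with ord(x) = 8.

0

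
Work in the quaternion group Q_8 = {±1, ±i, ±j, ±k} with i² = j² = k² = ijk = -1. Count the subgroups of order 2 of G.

1

|G| = 8 and 2 | 8, so subgroups of order 2 are possible by Lagrange.
The subgroups of order 2 are: {1, -1}.
So G has 1 subgroup of order 2.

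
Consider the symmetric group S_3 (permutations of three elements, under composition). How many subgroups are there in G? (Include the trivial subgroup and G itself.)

6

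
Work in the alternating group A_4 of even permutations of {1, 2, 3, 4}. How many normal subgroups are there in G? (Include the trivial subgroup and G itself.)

3

G has 10 subgroups. Checking conjugation-invariance by order — order 1: 1/1 normal; order 2: 0/3 normal; order 3: 0/4 normal; order 4: 1/1 normal; order 12: 1/1 normal.
Total normal subgroups: 3.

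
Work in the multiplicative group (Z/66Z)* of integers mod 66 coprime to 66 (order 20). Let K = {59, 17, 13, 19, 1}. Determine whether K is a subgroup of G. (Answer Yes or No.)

17 ∈ K but its inverse 35 ∉ K, so K is not a subgroup.

No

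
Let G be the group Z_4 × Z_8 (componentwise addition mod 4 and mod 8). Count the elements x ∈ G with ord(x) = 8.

An element (a,b) has order lcm(ord(a), ord(b)); count pairs with lcm equal to 8.
Enumerating gives 16 such elements.

16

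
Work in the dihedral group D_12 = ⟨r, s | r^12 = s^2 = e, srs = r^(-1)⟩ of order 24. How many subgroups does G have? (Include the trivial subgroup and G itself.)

|G| = 24, so by Lagrange every subgroup order divides 24. Divisors: 1, 2, 3, 4, 6, 8, 12, 24.
Subgroups by order — order 1: 1; order 2: 13; order 3: 1; order 4: 7; order 6: 5; order 8: 3; order 12: 3; order 24: 1.
Total: 1 + 13 + 1 + 7 + 5 + 3 + 3 + 1 = 34.

34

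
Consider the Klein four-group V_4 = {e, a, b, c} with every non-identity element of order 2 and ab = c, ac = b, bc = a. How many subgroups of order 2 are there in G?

3

|G| = 4 and 2 | 4, so subgroups of order 2 are possible by Lagrange.
The subgroups of order 2 are: {e, a}; {e, b}; {e, c}.
So G has 3 subgroups of order 2.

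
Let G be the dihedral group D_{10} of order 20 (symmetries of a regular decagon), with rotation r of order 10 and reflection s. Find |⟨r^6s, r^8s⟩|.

10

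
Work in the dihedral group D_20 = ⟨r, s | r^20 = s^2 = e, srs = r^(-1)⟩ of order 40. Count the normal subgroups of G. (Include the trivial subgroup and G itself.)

G has 48 subgroups. Checking conjugation-invariance by order — order 1: 1/1 normal; order 2: 1/21 normal; order 4: 1/11 normal; order 5: 1/1 normal; order 8: 0/5 normal; order 10: 1/5 normal; order 20: 3/3 normal; order 40: 1/1 normal.
Total normal subgroups: 9.

9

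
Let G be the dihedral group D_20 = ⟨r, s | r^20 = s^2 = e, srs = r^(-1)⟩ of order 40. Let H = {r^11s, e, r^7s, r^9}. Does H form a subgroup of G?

r^9 ∈ H but its inverse r^11 ∉ H, so H is not a subgroup.

No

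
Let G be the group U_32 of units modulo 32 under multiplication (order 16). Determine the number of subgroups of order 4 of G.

3

|G| = 16 and 4 | 16, so subgroups of order 4 are possible by Lagrange.
The subgroups of order 4 are: {1, 15, 17, 31}; {1, 7, 17, 23}; {1, 9, 17, 25}.
So G has 3 subgroups of order 4.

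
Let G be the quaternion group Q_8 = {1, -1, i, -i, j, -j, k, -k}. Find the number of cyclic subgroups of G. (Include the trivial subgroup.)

5

Group the elements of G by the cyclic subgroup they generate; each cyclic subgroup of order d accounts for φ(d) elements.
Cyclic subgroups by order — order 1: 1; order 2: 1; order 4: 3.
Total: 5.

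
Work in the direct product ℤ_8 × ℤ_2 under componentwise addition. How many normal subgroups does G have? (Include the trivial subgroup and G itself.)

11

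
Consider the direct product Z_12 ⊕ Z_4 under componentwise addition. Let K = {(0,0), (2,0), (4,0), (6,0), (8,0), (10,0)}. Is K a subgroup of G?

Yes

|K| = 6 divides |G| = 48, consistent with Lagrange.
K contains the identity, every element's inverse is in K, and K is closed under +: it is a subgroup.
In fact K = ⟨(10,0)⟩.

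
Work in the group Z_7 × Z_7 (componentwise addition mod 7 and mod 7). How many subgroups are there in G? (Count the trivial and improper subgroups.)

|G| = 49, so by Lagrange every subgroup order divides 49. Divisors: 1, 7, 49.
Subgroups by order — order 1: 1; order 7: 8; order 49: 1.
Total: 1 + 8 + 1 = 10.

10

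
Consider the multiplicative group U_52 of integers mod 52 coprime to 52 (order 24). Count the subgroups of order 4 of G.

3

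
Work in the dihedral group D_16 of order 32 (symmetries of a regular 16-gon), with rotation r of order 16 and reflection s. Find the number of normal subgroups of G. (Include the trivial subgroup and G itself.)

8

G has 36 subgroups. Checking conjugation-invariance by order — order 1: 1/1 normal; order 2: 1/17 normal; order 4: 1/9 normal; order 8: 1/5 normal; order 16: 3/3 normal; order 32: 1/1 normal.
Total normal subgroups: 8.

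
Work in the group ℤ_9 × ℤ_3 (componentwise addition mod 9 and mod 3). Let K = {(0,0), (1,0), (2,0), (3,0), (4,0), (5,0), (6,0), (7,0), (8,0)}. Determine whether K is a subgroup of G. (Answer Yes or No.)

Yes

|K| = 9 divides |G| = 27, consistent with Lagrange.
K contains the identity, every element's inverse is in K, and K is closed under +: it is a subgroup.
In fact K = ⟨(4,0)⟩.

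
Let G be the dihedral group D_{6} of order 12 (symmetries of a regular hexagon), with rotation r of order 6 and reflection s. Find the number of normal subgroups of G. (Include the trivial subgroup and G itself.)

G has 16 subgroups. Checking conjugation-invariance by order — order 1: 1/1 normal; order 2: 1/7 normal; order 3: 1/1 normal; order 4: 0/3 normal; order 6: 3/3 normal; order 12: 1/1 normal.
Total normal subgroups: 7.

7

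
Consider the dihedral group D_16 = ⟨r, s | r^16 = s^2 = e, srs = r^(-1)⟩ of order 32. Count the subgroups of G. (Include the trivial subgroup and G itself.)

|G| = 32, so by Lagrange every subgroup order divides 32. Divisors: 1, 2, 4, 8, 16, 32.
Subgroups by order — order 1: 1; order 2: 17; order 4: 9; order 8: 5; order 16: 3; order 32: 1.
Total: 1 + 17 + 9 + 5 + 3 + 1 = 36.

36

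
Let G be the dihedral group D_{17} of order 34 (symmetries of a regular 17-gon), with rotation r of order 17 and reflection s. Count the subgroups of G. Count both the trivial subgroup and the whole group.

20

|G| = 34, so by Lagrange every subgroup order divides 34. Divisors: 1, 2, 17, 34.
Subgroups by order — order 1: 1; order 2: 17; order 17: 1; order 34: 1.
Total: 1 + 17 + 1 + 1 = 20.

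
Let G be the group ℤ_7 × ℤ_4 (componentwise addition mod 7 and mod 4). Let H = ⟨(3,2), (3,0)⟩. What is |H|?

|⟨(3,2)⟩| = 14 and |⟨(3,0)⟩| = 7, so |H| is a multiple of lcm(14, 7) = 14 and divides |G| = 28.
Closing under the operation: H = {(0,0), (0,2), (1,0), (1,2), (2,0), (2,2), (3,0), (3,2), (4,0), (4,2), (5,0), (5,2), (6,0), (6,2)}, so |H| = 14.

14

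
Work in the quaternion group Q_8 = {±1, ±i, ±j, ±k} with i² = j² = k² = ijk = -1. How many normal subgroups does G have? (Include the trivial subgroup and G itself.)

6

G has 6 subgroups. Checking conjugation-invariance by order — order 1: 1/1 normal; order 2: 1/1 normal; order 4: 3/3 normal; order 8: 1/1 normal.
Total normal subgroups: 6.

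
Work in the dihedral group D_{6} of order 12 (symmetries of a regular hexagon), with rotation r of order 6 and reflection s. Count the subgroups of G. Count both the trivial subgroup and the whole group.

16

|G| = 12, so by Lagrange every subgroup order divides 12. Divisors: 1, 2, 3, 4, 6, 12.
Subgroups by order — order 1: 1; order 2: 7; order 3: 1; order 4: 3; order 6: 3; order 12: 1.
Total: 1 + 7 + 1 + 3 + 3 + 1 = 16.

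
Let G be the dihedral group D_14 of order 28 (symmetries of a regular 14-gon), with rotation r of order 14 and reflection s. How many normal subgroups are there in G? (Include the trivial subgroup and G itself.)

G has 28 subgroups. Checking conjugation-invariance by order — order 1: 1/1 normal; order 2: 1/15 normal; order 4: 0/7 normal; order 7: 1/1 normal; order 14: 3/3 normal; order 28: 1/1 normal.
Total normal subgroups: 7.

7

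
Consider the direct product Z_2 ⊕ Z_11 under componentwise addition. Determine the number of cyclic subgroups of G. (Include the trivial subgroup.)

4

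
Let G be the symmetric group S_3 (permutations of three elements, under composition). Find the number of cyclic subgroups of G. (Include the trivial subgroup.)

5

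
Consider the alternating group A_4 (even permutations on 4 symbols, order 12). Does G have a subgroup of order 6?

6 | 12, so Lagrange does not rule it out; but checking all subgroups of G, none has order 6.
(A_4 is the standard example that the converse of Lagrange fails.)

No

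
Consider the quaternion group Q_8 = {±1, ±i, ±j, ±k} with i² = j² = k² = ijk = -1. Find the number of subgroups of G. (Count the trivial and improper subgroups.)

6

|G| = 8, so by Lagrange every subgroup order divides 8. Divisors: 1, 2, 4, 8.
Subgroups by order — order 1: 1; order 2: 1; order 4: 3; order 8: 1.
Total: 1 + 1 + 3 + 1 = 6.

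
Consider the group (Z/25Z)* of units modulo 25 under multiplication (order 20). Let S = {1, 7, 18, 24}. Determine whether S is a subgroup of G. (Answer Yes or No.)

Yes

|S| = 4 divides |G| = 20, consistent with Lagrange.
S contains the identity, every element's inverse is in S, and S is closed under ·: it is a subgroup.
In fact S = ⟨18⟩.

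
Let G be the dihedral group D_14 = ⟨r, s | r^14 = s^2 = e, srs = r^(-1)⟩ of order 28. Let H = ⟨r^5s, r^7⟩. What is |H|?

|⟨r^5s⟩| = 2 and |⟨r^7⟩| = 2, so |H| is a multiple of lcm(2, 2) = 2 and divides |G| = 28.
Closing under the operation: H = {e, r^7, r^5s, r^12s}, so |H| = 4.

4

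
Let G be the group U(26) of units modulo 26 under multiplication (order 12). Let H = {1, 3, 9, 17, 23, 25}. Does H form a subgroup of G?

|H| = 6 divides |G| = 12, consistent with Lagrange.
H contains the identity, every element's inverse is in H, and H is closed under ·: it is a subgroup.
In fact H = ⟨17⟩.

Yes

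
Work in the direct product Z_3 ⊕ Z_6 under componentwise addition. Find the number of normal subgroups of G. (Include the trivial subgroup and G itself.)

12

G is abelian, so every subgroup is normal.
G has 12 subgroups in total, hence 12 normal subgroups.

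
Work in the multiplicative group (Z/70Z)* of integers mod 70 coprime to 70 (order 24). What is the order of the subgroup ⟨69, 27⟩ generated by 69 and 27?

8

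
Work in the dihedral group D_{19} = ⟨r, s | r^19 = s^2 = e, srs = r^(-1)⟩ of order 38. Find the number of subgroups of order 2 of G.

19

|G| = 38 and 2 | 38, so subgroups of order 2 are possible by Lagrange.
The subgroups of order 2 are: {e, r^10s}; {e, r^11s}; {e, r^12s}; {e, r^13s}; … (19 in all).
So G has 19 subgroups of order 2.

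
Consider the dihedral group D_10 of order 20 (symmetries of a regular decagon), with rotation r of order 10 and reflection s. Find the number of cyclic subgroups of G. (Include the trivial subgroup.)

14

Each element a generates a cyclic subgroup ⟨a⟩; distinct elements may generate the same one (a cyclic group of order d has φ(d) generators).
Cyclic subgroups by order — order 1: 1; order 2: 11; order 5: 1; order 10: 1.
Total: 14.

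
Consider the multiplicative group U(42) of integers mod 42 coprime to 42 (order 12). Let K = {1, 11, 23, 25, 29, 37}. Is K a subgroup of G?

|K| = 6 divides |G| = 12, consistent with Lagrange.
K contains the identity, every element's inverse is in K, and K is closed under ·: it is a subgroup.
In fact K = ⟨23⟩.

Yes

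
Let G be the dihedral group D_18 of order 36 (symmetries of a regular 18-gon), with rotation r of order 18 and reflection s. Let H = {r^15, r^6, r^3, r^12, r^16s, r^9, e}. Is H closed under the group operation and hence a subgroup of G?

No

|H| = 7 does not divide |G| = 36, so by Lagrange H is not a subgroup.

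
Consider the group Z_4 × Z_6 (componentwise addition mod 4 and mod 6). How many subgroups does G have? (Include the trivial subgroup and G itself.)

|G| = 24, so by Lagrange every subgroup order divides 24. Divisors: 1, 2, 3, 4, 6, 8, 12, 24.
Subgroups by order — order 1: 1; order 2: 3; order 3: 1; order 4: 3; order 6: 3; order 8: 1; order 12: 3; order 24: 1.
Total: 1 + 3 + 1 + 3 + 3 + 1 + 3 + 1 = 16.

16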